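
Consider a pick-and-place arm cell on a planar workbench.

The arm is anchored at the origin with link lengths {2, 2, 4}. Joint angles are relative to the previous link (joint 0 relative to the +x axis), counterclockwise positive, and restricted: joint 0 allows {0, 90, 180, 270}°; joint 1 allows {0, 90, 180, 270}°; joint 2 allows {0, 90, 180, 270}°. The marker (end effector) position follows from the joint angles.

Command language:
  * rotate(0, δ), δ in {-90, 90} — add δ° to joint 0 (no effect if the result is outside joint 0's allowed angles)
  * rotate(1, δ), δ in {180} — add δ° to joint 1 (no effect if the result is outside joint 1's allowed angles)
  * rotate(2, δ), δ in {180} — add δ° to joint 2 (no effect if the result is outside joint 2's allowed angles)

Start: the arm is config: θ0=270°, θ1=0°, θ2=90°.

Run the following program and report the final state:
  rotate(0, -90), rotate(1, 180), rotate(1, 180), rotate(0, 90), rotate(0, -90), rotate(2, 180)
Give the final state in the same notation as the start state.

start: config: θ0=270°, θ1=0°, θ2=90°
t=1 rotate(0, -90) ⇒ config: θ0=180°, θ1=0°, θ2=90°
t=2 rotate(1, 180) ⇒ config: θ0=180°, θ1=180°, θ2=90°
t=3 rotate(1, 180) ⇒ config: θ0=180°, θ1=0°, θ2=90°
t=4 rotate(0, 90) ⇒ config: θ0=270°, θ1=0°, θ2=90°
t=5 rotate(0, -90) ⇒ config: θ0=180°, θ1=0°, θ2=90°
t=6 rotate(2, 180) ⇒ config: θ0=180°, θ1=0°, θ2=270°

config: θ0=180°, θ1=0°, θ2=270°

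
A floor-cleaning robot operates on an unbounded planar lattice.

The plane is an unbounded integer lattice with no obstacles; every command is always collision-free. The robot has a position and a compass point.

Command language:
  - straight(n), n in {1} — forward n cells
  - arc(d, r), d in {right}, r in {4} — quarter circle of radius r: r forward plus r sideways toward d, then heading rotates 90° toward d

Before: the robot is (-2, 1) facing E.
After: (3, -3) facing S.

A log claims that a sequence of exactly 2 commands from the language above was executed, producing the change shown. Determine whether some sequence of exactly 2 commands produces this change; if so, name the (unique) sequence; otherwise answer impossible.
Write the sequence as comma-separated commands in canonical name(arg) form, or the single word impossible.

key: order matters: swapping straight(1) and arc(right, 4) lands elsewhere
initial: (-2, 1) facing E
t=1 straight(1) ⇒ (-1, 1) facing E
t=2 arc(right, 4) ⇒ (3, -3) facing S
all 4 alternatives checked — unique.

straight(1), arc(right, 4)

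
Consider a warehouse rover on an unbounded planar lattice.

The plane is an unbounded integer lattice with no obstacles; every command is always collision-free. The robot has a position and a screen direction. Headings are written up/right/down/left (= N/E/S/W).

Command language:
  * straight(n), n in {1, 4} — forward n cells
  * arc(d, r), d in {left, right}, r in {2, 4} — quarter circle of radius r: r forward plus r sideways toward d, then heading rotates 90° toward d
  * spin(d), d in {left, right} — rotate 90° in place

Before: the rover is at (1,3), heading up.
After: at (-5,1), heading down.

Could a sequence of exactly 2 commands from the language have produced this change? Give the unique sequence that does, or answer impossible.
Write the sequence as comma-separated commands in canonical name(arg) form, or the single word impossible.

key: running arc(left, 4) before arc(left, 2) would end elsewhere — order is forced
begin: at (1,3), heading up
[1] after arc(left, 2): at (-1,5), heading left
[2] after arc(left, 4): at (-5,1), heading down
uniquely the one of 64 2-step routes that fits.

arc(left, 2), arc(left, 4)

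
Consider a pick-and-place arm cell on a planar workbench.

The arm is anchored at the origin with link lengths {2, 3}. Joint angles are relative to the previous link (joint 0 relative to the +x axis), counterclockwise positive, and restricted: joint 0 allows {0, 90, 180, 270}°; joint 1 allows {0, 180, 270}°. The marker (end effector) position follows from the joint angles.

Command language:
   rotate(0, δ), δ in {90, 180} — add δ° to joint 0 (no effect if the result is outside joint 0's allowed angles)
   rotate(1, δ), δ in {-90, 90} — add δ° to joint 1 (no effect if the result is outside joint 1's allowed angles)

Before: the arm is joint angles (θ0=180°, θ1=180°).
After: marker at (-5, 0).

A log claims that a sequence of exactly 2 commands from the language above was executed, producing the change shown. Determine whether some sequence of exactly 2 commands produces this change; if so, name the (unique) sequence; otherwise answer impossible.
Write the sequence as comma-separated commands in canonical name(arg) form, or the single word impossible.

rotate(1, 90), rotate(1, 90)

t0: joint angles (θ0=180°, θ1=180°)
t=1 rotate(1, 90) ⇒ joint angles (θ0=180°, θ1=270°)
t=2 rotate(1, 90) ⇒ joint angles (θ0=180°, θ1=0°)
no other 2-command option fits: unique.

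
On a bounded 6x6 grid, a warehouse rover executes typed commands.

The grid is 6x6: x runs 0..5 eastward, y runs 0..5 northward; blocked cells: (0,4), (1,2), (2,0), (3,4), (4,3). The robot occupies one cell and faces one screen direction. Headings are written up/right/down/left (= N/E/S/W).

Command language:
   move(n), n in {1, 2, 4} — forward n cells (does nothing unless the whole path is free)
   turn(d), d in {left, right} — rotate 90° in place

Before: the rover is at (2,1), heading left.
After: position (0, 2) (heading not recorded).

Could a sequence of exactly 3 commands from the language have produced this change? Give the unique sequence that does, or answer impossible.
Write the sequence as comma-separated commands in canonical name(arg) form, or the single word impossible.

key: order matters: swapping move(2) and move(1) lands elsewhere
initial: at (2,1), heading left
1. move(2) → at (0,1), heading left
2. turn(right) → at (0,1), heading up
3. move(1) → at (0,2), heading up
all 125 alternatives checked — unique.

move(2), turn(right), move(1)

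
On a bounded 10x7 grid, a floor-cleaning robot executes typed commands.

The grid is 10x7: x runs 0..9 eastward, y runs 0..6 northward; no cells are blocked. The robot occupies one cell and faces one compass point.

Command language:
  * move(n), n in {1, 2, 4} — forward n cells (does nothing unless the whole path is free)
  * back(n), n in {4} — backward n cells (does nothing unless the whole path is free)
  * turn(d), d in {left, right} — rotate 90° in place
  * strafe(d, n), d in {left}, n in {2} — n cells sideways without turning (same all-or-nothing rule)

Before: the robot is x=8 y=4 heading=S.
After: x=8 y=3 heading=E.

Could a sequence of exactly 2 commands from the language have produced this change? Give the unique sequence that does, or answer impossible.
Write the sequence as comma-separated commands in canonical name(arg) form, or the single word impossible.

move(1), turn(left)

key: order matters: swapping move(1) and turn(left) lands elsewhere
t0: x=8 y=4 heading=S
1. move(1) → x=8 y=3 heading=S
2. turn(left) → x=8 y=3 heading=E
no rival 2-sequence matches.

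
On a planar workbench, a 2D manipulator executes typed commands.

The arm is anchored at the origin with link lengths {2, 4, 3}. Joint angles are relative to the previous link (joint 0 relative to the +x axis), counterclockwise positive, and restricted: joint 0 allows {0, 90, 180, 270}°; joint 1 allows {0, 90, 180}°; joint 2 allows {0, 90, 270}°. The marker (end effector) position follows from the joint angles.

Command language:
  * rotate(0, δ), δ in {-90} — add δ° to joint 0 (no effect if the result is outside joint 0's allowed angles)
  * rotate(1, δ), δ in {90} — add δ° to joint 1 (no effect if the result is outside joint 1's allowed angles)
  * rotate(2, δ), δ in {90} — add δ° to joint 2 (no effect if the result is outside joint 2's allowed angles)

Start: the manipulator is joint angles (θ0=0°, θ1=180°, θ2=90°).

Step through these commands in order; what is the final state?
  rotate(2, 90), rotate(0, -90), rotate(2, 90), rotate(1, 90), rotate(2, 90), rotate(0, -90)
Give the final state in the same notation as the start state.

joint angles (θ0=180°, θ1=180°, θ2=90°)

start: joint angles (θ0=0°, θ1=180°, θ2=90°)
[1] after rotate(2, 90): joint angles (θ0=0°, θ1=180°, θ2=90°)
[2] after rotate(0, -90): joint angles (θ0=270°, θ1=180°, θ2=90°)
[3] after rotate(2, 90): joint angles (θ0=270°, θ1=180°, θ2=90°)
[4] after rotate(1, 90): joint angles (θ0=270°, θ1=180°, θ2=90°)
[5] after rotate(2, 90): joint angles (θ0=270°, θ1=180°, θ2=90°)
[6] after rotate(0, -90): joint angles (θ0=180°, θ1=180°, θ2=90°)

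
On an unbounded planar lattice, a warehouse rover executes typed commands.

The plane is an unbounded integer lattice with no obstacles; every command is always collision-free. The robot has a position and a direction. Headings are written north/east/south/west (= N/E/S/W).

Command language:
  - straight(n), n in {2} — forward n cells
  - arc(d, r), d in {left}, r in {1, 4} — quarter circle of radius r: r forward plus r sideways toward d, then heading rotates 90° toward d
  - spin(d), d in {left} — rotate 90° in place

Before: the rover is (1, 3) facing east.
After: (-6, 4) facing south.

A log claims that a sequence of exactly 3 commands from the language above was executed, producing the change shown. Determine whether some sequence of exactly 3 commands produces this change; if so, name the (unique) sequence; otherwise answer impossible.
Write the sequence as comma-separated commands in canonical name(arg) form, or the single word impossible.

arc(left, 1), arc(left, 4), arc(left, 4)

key: running arc(left, 4) before arc(left, 1) would end elsewhere — order is forced
from: (1, 3) facing east
step 1 (arc(left, 1)): (2, 4) facing north
step 2 (arc(left, 4)): (-2, 8) facing west
step 3 (arc(left, 4)): (-6, 4) facing south
uniquely the one of 64 3-step routes that fits.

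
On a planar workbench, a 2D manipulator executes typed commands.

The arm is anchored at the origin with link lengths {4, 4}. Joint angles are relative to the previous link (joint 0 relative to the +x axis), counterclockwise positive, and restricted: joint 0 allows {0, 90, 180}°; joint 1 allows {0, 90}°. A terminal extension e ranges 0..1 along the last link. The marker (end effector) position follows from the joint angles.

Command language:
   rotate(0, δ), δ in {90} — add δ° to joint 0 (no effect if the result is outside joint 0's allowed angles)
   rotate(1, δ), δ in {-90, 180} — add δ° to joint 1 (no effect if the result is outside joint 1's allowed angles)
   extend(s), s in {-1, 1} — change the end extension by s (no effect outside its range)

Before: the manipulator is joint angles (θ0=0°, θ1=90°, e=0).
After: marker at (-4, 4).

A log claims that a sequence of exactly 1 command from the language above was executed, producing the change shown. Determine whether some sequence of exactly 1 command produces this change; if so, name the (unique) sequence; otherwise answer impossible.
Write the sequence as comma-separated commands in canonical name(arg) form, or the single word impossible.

rotate(0, 90)

begin: joint angles (θ0=0°, θ1=90°, e=0)
[1] after rotate(0, 90): joint angles (θ0=90°, θ1=90°, e=0)
uniquely the one of 5 1-step routes that fits.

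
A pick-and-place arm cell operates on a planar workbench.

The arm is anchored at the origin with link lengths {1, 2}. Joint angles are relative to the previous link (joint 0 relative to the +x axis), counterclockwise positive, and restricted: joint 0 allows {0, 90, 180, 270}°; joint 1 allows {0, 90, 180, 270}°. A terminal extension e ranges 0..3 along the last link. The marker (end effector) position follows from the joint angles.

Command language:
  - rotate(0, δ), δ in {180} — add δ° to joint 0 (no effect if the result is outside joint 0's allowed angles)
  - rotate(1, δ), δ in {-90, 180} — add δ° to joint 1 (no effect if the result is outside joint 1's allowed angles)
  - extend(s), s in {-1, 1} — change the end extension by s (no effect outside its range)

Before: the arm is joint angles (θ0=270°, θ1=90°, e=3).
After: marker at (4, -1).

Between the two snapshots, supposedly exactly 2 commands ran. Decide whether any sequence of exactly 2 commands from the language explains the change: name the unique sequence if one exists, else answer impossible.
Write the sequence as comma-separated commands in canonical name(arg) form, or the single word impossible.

extend(1), extend(-1)

key: running extend(-1) before extend(1) would end elsewhere — order is forced
t0: joint angles (θ0=270°, θ1=90°, e=3)
step 1 (extend(1)): joint angles (θ0=270°, θ1=90°, e=3)
step 2 (extend(-1)): joint angles (θ0=270°, θ1=90°, e=2)
no rival 2-sequence matches.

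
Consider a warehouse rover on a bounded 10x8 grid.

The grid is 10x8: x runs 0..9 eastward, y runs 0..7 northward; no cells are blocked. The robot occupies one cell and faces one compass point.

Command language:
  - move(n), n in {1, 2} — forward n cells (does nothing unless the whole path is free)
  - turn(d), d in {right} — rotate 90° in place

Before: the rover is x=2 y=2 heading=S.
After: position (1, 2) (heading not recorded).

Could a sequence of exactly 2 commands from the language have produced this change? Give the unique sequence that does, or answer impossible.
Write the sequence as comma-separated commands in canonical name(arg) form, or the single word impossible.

key: running move(1) before turn(right) would end elsewhere — order is forced
start: x=2 y=2 heading=S
1. turn(right) → x=2 y=2 heading=W
2. move(1) → x=1 y=2 heading=W
no other 2-command option fits: unique.

turn(right), move(1)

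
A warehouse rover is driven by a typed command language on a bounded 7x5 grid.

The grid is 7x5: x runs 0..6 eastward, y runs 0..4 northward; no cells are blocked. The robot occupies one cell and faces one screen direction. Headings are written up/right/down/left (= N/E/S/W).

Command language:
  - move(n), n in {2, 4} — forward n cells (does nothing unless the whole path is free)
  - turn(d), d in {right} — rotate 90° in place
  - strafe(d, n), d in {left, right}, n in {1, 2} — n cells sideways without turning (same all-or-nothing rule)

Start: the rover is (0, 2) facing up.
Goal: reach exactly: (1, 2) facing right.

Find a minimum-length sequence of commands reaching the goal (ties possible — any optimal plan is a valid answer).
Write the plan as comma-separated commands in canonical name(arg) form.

strafe(right, 1), turn(right)

begin: (0, 2) facing up
t=1 strafe(right, 1) ⇒ (1, 2) facing up
t=2 turn(right) ⇒ (1, 2) facing right
nothing shorter than 2 reaches the goal.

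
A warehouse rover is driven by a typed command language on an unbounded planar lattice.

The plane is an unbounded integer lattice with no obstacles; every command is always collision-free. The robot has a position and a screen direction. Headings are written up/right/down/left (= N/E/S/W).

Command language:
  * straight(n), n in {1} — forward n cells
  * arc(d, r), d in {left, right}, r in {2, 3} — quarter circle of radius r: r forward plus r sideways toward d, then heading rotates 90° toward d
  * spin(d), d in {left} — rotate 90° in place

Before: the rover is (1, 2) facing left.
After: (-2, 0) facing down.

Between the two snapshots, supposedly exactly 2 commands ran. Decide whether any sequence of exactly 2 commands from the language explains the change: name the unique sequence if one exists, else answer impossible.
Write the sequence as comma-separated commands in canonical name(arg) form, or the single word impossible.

straight(1), arc(left, 2)

key: position moved to (-2,0) AND the heading swung to S — translation plus rotation needed
t0: (1, 2) facing left
1. straight(1) → (0, 2) facing left
2. arc(left, 2) → (-2, 0) facing down
no rival 2-sequence matches.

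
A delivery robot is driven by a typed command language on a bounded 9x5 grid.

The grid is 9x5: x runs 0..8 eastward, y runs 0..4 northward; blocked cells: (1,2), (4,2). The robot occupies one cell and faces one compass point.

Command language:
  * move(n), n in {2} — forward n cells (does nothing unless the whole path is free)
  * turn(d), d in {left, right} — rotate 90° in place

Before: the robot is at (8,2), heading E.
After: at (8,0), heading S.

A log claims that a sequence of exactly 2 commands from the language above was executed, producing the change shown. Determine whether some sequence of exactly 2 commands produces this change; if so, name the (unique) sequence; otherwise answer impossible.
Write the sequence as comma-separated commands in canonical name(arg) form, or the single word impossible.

turn(right), move(2)

key: order matters: swapping turn(right) and move(2) lands elsewhere
start: at (8,2), heading E
step 1 (turn(right)): at (8,2), heading S
step 2 (move(2)): at (8,0), heading S
all 9 alternatives checked — unique.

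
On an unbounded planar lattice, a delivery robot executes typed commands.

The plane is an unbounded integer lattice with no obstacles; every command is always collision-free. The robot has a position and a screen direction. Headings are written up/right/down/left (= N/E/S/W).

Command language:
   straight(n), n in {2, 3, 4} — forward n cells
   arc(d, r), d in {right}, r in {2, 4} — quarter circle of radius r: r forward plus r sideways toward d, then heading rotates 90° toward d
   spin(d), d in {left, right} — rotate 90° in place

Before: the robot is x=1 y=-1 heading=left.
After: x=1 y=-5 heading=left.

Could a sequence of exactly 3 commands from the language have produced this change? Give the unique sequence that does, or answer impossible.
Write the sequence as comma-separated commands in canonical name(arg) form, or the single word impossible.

spin(left), straight(4), spin(right)

key: running spin(right) before spin(left) would end elsewhere — order is forced
begin: x=1 y=-1 heading=left
1. spin(left) → x=1 y=-1 heading=down
2. straight(4) → x=1 y=-5 heading=down
3. spin(right) → x=1 y=-5 heading=left
no rival 3-sequence matches.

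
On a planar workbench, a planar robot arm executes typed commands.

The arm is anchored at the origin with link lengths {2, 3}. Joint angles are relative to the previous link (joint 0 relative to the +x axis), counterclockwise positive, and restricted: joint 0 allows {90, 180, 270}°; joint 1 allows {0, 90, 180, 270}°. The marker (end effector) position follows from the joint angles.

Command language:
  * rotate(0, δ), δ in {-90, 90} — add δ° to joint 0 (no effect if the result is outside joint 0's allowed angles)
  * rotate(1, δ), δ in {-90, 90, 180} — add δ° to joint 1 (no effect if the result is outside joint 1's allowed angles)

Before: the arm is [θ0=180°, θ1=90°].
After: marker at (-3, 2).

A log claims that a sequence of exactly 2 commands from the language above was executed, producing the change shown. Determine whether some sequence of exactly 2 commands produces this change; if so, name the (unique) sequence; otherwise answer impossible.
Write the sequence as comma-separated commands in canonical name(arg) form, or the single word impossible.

rotate(0, -90), rotate(0, -90)

initial: [θ0=180°, θ1=90°]
step 1 (rotate(0, -90)): [θ0=90°, θ1=90°]
step 2 (rotate(0, -90)): [θ0=90°, θ1=90°]
uniquely the one of 25 2-step routes that fits.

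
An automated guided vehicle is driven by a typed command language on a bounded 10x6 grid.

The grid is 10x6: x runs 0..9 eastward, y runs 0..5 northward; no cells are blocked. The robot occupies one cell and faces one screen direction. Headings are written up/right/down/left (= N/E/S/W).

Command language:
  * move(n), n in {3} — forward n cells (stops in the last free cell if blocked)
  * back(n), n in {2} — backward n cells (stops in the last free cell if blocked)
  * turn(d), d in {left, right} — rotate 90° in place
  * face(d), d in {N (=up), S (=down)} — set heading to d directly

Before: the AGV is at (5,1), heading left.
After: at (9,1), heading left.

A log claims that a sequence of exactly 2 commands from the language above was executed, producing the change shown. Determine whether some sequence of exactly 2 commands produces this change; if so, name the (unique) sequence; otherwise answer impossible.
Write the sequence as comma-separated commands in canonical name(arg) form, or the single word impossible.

key: still facing W at the end — nothing in the sequence rotates
start: at (5,1), heading left
t=1 back(2) ⇒ at (7,1), heading left
t=2 back(2) ⇒ at (9,1), heading left
no other 2-command option fits: unique.

back(2), back(2)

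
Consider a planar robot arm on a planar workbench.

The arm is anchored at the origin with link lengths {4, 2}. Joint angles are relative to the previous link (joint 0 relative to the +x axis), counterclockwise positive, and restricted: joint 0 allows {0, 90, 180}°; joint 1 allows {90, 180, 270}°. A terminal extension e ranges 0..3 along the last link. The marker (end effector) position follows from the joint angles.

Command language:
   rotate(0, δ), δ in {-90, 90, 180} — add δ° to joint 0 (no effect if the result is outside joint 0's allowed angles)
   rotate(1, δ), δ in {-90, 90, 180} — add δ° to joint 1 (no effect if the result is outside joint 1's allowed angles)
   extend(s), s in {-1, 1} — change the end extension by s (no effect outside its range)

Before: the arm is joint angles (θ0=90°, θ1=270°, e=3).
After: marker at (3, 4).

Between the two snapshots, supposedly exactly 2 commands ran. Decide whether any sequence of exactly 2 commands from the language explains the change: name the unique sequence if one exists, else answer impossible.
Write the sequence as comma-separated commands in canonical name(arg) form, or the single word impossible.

from: joint angles (θ0=90°, θ1=270°, e=3)
t=1 extend(-1) ⇒ joint angles (θ0=90°, θ1=270°, e=2)
t=2 extend(-1) ⇒ joint angles (θ0=90°, θ1=270°, e=1)
uniquely the one of 64 2-step routes that fits.

extend(-1), extend(-1)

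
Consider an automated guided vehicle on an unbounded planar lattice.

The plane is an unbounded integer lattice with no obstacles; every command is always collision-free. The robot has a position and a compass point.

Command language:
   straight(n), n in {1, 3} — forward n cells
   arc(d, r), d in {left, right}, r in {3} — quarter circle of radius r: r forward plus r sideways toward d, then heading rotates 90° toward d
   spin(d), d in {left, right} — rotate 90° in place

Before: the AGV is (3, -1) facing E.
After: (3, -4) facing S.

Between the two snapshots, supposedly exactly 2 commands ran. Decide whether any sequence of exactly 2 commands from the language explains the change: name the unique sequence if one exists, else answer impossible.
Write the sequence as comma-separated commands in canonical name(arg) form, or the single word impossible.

spin(right), straight(3)

key: position moved to (3,-4) AND the heading swung to S — translation plus rotation needed
start: (3, -1) facing E
t=1 spin(right) ⇒ (3, -1) facing S
t=2 straight(3) ⇒ (3, -4) facing S
uniquely the one of 36 2-step routes that fits.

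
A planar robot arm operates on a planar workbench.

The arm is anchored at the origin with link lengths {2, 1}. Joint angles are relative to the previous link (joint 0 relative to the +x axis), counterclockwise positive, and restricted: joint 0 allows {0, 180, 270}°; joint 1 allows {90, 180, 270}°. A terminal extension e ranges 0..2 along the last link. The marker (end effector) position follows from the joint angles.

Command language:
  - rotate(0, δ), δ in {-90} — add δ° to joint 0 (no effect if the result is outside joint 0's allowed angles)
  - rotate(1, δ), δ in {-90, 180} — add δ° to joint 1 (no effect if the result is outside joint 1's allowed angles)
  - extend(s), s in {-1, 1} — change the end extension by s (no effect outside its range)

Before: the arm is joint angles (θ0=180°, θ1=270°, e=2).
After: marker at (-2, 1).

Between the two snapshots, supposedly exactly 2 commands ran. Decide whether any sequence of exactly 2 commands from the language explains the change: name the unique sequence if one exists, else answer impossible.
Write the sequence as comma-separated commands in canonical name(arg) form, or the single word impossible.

extend(-1), extend(-1)

initial: joint angles (θ0=180°, θ1=270°, e=2)
step 1 (extend(-1)): joint angles (θ0=180°, θ1=270°, e=1)
step 2 (extend(-1)): joint angles (θ0=180°, θ1=270°, e=0)
uniquely the one of 25 2-step routes that fits.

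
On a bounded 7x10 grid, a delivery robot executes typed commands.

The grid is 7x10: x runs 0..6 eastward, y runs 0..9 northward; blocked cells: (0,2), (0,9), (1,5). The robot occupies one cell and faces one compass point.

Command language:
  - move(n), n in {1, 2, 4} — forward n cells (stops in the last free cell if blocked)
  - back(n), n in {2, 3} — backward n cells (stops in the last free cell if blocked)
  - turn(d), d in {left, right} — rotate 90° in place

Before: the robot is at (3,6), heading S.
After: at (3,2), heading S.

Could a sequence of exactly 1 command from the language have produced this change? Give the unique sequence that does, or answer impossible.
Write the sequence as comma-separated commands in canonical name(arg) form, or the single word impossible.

move(4)

key: heading stays S — the single command does not turn
initial: at (3,6), heading S
step 1 (move(4)): at (3,2), heading S
no other 1-command option fits: unique.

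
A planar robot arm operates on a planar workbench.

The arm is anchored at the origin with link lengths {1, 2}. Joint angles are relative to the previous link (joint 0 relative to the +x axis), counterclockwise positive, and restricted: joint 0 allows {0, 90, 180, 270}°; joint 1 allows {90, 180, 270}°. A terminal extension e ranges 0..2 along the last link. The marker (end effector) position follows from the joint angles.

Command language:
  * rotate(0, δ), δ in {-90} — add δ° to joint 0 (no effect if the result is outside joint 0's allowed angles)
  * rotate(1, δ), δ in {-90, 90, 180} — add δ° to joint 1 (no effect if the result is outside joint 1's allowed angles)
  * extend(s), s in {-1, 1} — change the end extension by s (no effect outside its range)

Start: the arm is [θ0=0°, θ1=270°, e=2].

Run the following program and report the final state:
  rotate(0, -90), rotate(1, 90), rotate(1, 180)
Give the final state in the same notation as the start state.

[θ0=270°, θ1=90°, e=2]

from: [θ0=0°, θ1=270°, e=2]
1. rotate(0, -90) → [θ0=270°, θ1=270°, e=2]
2. rotate(1, 90) → [θ0=270°, θ1=270°, e=2]
3. rotate(1, 180) → [θ0=270°, θ1=90°, e=2]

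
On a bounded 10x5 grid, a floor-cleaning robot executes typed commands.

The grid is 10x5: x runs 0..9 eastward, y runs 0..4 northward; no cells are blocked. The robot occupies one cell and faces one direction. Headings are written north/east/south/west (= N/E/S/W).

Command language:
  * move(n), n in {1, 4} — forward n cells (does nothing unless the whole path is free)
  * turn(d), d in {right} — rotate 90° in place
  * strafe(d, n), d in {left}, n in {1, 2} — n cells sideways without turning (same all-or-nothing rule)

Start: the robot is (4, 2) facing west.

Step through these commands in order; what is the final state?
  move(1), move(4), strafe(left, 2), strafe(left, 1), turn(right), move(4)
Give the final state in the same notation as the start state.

(3, 4) facing north

from: (4, 2) facing west
t=1 move(1) ⇒ (3, 2) facing west
t=2 move(4) ⇒ (3, 2) facing west
t=3 strafe(left, 2) ⇒ (3, 0) facing west
t=4 strafe(left, 1) ⇒ (3, 0) facing west
t=5 turn(right) ⇒ (3, 0) facing north
t=6 move(4) ⇒ (3, 4) facing north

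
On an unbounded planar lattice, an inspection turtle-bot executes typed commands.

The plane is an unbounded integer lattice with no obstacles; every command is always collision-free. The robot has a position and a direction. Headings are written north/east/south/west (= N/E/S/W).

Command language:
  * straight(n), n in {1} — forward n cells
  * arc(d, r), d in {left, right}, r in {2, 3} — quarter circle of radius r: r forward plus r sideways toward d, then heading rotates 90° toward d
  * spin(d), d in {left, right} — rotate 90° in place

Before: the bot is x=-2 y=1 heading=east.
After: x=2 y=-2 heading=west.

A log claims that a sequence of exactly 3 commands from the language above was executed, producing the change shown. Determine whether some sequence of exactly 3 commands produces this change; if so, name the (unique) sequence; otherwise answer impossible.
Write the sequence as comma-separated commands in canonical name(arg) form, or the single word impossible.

key: running spin(right) before straight(1) would end elsewhere — order is forced
initial: x=-2 y=1 heading=east
step 1 (straight(1)): x=-1 y=1 heading=east
step 2 (arc(right, 3)): x=2 y=-2 heading=south
step 3 (spin(right)): x=2 y=-2 heading=west
uniquely the one of 343 3-step routes that fits.

straight(1), arc(right, 3), spin(right)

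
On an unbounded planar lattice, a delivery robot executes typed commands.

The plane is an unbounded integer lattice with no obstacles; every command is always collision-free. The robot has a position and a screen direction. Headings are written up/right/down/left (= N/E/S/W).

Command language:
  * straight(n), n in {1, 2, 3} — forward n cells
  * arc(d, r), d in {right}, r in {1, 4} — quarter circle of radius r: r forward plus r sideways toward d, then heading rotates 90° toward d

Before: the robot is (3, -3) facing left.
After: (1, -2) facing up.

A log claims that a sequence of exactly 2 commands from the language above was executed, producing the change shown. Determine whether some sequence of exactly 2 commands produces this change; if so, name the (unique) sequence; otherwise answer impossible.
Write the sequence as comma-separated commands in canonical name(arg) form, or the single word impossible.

straight(1), arc(right, 1)

key: order matters: swapping straight(1) and arc(right, 1) lands elsewhere
start: (3, -3) facing left
[1] after straight(1): (2, -3) facing left
[2] after arc(right, 1): (1, -2) facing up
uniquely the one of 25 2-step routes that fits.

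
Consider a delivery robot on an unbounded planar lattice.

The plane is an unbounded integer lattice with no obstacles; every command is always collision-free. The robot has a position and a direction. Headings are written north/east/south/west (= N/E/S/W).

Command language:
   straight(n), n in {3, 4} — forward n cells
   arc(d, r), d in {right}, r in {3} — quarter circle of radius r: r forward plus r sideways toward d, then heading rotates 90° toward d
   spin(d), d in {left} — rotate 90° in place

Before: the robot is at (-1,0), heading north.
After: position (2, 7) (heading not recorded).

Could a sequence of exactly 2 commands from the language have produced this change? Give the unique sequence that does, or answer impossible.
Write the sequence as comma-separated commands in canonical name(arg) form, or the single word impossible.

straight(4), arc(right, 3)

key: running arc(right, 3) before straight(4) would end elsewhere — order is forced
begin: at (-1,0), heading north
1. straight(4) → at (-1,4), heading north
2. arc(right, 3) → at (2,7), heading east
no other 2-command option fits: unique.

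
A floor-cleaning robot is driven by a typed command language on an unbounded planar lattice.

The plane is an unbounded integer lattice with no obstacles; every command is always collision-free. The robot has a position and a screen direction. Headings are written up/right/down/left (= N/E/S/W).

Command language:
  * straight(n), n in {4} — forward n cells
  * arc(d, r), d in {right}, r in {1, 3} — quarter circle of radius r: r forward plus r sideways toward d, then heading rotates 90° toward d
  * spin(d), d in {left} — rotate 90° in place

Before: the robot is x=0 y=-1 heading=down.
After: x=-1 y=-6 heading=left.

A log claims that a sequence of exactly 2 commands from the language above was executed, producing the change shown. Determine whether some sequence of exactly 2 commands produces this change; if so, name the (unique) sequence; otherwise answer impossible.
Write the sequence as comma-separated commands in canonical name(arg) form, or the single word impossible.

straight(4), arc(right, 1)

key: position moved to (-1,-6) AND the heading swung to W — translation plus rotation needed
start: x=0 y=-1 heading=down
step 1 (straight(4)): x=0 y=-5 heading=down
step 2 (arc(right, 1)): x=-1 y=-6 heading=left
uniquely the one of 16 2-step routes that fits.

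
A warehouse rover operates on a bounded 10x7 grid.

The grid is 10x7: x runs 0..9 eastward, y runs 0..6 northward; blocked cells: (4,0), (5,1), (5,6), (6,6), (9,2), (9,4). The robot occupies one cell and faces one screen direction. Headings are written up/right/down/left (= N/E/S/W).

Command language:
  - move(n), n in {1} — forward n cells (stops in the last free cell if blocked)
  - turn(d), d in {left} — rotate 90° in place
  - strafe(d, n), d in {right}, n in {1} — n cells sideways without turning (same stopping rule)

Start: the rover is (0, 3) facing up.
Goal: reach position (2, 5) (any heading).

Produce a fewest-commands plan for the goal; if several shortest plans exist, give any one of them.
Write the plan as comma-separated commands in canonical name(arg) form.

t0: (0, 3) facing up
step 1 (strafe(right, 1)): (1, 3) facing up
step 2 (strafe(right, 1)): (2, 3) facing up
step 3 (move(1)): (2, 4) facing up
step 4 (move(1)): (2, 5) facing up
nothing shorter than 4 reaches the goal.

strafe(right, 1), strafe(right, 1), move(1), move(1)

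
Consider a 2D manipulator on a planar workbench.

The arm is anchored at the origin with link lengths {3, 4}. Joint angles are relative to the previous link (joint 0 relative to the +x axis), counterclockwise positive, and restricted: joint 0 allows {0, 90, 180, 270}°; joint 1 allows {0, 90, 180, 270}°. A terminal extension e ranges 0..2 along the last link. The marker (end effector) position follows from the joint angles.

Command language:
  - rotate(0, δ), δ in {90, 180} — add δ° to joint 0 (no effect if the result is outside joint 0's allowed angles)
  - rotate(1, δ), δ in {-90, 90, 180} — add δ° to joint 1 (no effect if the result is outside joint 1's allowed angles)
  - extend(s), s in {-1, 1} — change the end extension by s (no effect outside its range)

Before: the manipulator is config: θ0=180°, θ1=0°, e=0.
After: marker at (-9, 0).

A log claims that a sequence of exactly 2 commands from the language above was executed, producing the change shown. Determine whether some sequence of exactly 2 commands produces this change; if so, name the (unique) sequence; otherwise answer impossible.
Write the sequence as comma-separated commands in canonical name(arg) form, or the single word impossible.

extend(1), extend(1)

begin: config: θ0=180°, θ1=0°, e=0
step 1 (extend(1)): config: θ0=180°, θ1=0°, e=1
step 2 (extend(1)): config: θ0=180°, θ1=0°, e=2
uniquely the one of 49 2-step routes that fits.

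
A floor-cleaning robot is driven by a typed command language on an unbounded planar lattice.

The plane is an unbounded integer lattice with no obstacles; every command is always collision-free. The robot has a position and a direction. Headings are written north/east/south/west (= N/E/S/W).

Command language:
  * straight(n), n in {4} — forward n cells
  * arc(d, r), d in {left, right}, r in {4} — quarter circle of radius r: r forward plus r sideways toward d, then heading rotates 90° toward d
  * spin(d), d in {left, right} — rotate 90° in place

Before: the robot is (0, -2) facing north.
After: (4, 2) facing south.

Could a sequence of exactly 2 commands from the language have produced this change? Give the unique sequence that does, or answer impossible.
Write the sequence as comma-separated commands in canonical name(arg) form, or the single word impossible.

arc(right, 4), spin(right)

key: running spin(right) before arc(right, 4) would end elsewhere — order is forced
begin: (0, -2) facing north
t=1 arc(right, 4) ⇒ (4, 2) facing east
t=2 spin(right) ⇒ (4, 2) facing south
uniquely the one of 25 2-step routes that fits.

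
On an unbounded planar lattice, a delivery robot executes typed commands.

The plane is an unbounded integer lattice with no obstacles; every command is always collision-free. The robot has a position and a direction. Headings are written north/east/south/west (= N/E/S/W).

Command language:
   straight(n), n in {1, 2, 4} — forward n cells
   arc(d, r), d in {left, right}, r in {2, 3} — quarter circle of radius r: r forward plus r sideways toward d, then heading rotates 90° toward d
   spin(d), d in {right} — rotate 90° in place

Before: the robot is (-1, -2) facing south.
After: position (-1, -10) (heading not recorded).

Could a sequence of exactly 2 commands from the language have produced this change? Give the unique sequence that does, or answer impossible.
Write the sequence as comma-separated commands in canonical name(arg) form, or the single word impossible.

t0: (-1, -2) facing south
step 1 (straight(4)): (-1, -6) facing south
step 2 (straight(4)): (-1, -10) facing south
no rival 2-sequence matches.

straight(4), straight(4)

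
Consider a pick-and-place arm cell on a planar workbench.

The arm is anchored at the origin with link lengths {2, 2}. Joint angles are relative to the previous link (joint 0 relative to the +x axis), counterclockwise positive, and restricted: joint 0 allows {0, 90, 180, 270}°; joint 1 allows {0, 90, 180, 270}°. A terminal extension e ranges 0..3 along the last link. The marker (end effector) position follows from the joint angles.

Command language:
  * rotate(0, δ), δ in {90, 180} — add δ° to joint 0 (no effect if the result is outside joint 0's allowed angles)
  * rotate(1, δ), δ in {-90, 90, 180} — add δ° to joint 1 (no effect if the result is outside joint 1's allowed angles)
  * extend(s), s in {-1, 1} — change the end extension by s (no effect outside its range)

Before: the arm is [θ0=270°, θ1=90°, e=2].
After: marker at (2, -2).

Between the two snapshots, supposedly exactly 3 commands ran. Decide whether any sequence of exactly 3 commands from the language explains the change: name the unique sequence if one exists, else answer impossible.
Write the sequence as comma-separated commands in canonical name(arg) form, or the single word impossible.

begin: [θ0=270°, θ1=90°, e=2]
[1] after extend(-1): [θ0=270°, θ1=90°, e=1]
[2] after extend(-1): [θ0=270°, θ1=90°, e=0]
[3] after extend(-1): [θ0=270°, θ1=90°, e=0]
no rival 3-sequence matches.

extend(-1), extend(-1), extend(-1)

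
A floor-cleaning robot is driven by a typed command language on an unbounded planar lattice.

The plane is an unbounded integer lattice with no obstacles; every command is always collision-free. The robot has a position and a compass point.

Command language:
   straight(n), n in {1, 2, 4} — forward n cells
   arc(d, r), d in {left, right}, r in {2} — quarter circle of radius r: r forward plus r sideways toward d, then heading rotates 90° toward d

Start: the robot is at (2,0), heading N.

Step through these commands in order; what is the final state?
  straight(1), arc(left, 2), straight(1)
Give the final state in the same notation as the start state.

initial: at (2,0), heading N
t=1 straight(1) ⇒ at (2,1), heading N
t=2 arc(left, 2) ⇒ at (0,3), heading W
t=3 straight(1) ⇒ at (-1,3), heading W

at (-1,3), heading W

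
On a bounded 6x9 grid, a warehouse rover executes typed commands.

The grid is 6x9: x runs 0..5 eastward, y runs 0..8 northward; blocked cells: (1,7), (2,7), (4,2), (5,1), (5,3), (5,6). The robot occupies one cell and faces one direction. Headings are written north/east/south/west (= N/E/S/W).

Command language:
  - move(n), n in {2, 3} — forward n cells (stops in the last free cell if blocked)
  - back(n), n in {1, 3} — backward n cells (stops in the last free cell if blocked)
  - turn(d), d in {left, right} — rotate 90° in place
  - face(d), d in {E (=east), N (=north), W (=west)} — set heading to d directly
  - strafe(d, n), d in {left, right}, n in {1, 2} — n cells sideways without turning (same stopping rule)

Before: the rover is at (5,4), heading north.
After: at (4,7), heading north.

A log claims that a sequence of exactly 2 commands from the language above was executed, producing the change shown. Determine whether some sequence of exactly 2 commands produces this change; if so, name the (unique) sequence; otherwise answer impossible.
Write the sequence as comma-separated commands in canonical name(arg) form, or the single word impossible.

key: running move(3) before strafe(left, 1) would end elsewhere — order is forced
from: at (5,4), heading north
1. strafe(left, 1) → at (4,4), heading north
2. move(3) → at (4,7), heading north
no other 2-command option fits: unique.

strafe(left, 1), move(3)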